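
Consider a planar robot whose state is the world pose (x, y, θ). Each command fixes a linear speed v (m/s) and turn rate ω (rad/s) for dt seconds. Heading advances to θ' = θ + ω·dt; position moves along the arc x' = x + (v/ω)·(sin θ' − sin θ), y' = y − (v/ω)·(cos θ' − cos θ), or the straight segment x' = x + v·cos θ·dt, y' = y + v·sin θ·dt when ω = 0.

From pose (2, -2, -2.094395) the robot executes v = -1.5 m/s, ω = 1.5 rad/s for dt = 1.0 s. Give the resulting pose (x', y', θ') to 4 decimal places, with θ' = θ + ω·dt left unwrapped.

(1.6940, -0.6715, -0.5944)

θ' = -2.0944 + 1.5·1.0 = -0.5944
R = v/ω = -1.5/1.5 = -1.0000
x' = 2 + -1.0000·(sin -0.5944 − sin -2.0944) = 1.6940
y' = -2 − -1.0000·(cos -0.5944 − cos -2.0944) = -0.6715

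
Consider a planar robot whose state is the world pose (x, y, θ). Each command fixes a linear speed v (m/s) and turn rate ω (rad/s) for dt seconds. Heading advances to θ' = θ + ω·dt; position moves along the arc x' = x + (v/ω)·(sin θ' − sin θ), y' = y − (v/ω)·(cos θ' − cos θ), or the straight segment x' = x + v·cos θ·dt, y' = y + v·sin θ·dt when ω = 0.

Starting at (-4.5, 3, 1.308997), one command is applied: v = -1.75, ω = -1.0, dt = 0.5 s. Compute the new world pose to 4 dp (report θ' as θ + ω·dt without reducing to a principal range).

θ' = 1.3090 + -1.0·0.5 = 0.8090
R = v/ω = -1.75/-1.0 = 1.7500
x' = -4.5 + 1.7500·(sin 0.8090 − sin 1.3090) = -4.9241
y' = 3 − 1.7500·(cos 0.8090 − cos 1.3090) = 2.2450

(-4.9241, 2.2450, 0.8090)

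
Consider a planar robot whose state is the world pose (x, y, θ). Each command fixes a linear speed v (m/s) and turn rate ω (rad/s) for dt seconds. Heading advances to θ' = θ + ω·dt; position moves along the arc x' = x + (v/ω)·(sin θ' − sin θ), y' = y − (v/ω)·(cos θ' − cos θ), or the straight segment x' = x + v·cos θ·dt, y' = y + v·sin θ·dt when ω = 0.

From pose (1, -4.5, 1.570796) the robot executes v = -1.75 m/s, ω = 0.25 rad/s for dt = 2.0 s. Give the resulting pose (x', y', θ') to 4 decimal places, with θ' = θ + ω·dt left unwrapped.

(1.8569, -7.8560, 2.0708)

θ' = 1.5708 + 0.25·2.0 = 2.0708
R = v/ω = -1.75/0.25 = -7.0000
x' = 1 + -7.0000·(sin 2.0708 − sin 1.5708) = 1.8569
y' = -4.5 − -7.0000·(cos 2.0708 − cos 1.5708) = -7.8560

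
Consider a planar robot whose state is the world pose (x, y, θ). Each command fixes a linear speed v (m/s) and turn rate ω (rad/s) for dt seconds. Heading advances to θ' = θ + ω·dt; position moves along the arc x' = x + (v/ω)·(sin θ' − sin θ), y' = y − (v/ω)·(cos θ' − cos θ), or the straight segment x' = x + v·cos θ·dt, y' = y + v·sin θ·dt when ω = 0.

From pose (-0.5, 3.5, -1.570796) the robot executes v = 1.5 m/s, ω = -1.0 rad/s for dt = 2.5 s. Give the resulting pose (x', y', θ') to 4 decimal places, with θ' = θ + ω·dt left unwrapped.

(-3.2017, 2.6023, -4.0708)

θ' = -1.5708 + -1.0·2.5 = -4.0708
R = v/ω = 1.5/-1.0 = -1.5000
x' = -0.5 + -1.5000·(sin -4.0708 − sin -1.5708) = -3.2017
y' = 3.5 − -1.5000·(cos -4.0708 − cos -1.5708) = 2.6023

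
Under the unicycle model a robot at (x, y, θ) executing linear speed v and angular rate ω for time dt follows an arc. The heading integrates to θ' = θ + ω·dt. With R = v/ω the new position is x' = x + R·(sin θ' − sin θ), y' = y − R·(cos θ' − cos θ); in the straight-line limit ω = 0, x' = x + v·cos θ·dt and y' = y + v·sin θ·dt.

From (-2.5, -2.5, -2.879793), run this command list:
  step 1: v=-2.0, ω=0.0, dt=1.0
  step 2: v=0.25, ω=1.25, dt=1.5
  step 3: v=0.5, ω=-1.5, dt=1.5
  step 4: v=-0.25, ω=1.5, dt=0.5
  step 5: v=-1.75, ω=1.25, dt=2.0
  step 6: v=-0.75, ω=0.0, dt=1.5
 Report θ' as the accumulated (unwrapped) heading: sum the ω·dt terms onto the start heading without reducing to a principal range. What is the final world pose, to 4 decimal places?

(-2.8370, -0.2302, -0.0048)

step 1: θ'=-2.8798 (straight) → pose (-0.5681, -1.9824, -2.8798)
step 2: θ'=-1.0048 (R=0.2000) → pose (-0.6852, -2.2828, -1.0048)
step 3: θ'=-3.2548 (R=-0.3333) → pose (-1.0042, -2.7928, -3.2548)
step 4: θ'=-2.5048 (R=-0.1667) → pose (-0.8863, -2.7612, -2.5048)
step 5: θ'=-0.0048 (R=-1.4000) → pose (-1.7120, -0.2356, -0.0048)
step 6: θ'=-0.0048 (straight) → pose (-2.8370, -0.2302, -0.0048)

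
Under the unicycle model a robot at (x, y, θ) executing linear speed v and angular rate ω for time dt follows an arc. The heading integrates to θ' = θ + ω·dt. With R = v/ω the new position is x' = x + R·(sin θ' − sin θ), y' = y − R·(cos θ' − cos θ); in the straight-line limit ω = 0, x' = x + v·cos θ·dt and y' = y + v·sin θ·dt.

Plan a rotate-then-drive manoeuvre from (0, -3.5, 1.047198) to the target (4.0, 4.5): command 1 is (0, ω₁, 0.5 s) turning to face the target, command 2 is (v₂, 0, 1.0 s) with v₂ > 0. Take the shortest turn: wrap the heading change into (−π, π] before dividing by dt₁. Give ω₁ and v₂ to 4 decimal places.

ω₁ = 0.1199, v₂ = 8.9443

heading to target = atan2(4.5−-3.5, 4−0) = 1.1071
Δθ = wrap(1.1071 − 1.0472) = 0.0600; ω₁ = Δθ/dt₁ = 0.1199
distance = √((4−0)² + (4.5−-3.5)²) = 8.9443; v₂ = distance/dt₂ = 8.9443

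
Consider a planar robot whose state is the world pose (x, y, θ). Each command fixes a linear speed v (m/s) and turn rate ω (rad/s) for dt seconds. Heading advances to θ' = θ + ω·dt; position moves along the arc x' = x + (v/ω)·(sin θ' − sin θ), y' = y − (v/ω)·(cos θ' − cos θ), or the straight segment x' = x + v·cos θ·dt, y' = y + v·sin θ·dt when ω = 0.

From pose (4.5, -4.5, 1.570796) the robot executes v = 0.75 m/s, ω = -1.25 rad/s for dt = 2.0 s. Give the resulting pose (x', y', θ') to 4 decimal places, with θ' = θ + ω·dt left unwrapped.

(5.5807, -4.1409, -0.9292)

θ' = 1.5708 + -1.25·2.0 = -0.9292
R = v/ω = 0.75/-1.25 = -0.6000
x' = 4.5 + -0.6000·(sin -0.9292 − sin 1.5708) = 5.5807
y' = -4.5 − -0.6000·(cos -0.9292 − cos 1.5708) = -4.1409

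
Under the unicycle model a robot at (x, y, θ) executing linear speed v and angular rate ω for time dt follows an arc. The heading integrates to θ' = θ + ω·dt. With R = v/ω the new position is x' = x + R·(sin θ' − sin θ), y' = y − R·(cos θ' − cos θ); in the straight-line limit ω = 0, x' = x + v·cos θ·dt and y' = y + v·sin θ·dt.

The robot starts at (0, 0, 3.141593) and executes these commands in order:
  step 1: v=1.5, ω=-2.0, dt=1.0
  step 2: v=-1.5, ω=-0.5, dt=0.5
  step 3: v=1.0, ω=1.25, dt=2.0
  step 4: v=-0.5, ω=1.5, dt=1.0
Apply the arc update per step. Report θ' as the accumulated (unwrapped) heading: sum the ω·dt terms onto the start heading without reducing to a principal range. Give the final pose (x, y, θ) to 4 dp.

(-1.6505, 2.0861, 4.8916)

step 1: θ'=1.1416 (R=-0.7500) → pose (-0.6820, 1.0621, 1.1416)
step 2: θ'=0.8916 (R=3.0000) → pose (-1.0756, 0.4260, 0.8916)
step 3: θ'=3.3916 (R=0.8000) → pose (-1.8960, 1.7037, 3.3916)
step 4: θ'=4.8916 (R=-0.3333) → pose (-1.6505, 2.0861, 4.8916)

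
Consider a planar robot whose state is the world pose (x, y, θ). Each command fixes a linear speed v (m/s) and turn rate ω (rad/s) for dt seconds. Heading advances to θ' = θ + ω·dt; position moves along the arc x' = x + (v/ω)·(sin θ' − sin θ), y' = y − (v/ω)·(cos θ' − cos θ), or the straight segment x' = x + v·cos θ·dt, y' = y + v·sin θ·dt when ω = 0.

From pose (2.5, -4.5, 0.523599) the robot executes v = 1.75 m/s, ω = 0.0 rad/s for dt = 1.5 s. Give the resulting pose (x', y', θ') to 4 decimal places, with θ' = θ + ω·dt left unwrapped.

θ' = 0.5236 + 0.0·1.5 = 0.5236
ω = 0 → straight: x' = 2.5 + 1.75·cos(0.5236)·1.5 = 4.7733
y' = -4.5 + 1.75·sin(0.5236)·1.5 = -3.1875

(4.7733, -3.1875, 0.5236)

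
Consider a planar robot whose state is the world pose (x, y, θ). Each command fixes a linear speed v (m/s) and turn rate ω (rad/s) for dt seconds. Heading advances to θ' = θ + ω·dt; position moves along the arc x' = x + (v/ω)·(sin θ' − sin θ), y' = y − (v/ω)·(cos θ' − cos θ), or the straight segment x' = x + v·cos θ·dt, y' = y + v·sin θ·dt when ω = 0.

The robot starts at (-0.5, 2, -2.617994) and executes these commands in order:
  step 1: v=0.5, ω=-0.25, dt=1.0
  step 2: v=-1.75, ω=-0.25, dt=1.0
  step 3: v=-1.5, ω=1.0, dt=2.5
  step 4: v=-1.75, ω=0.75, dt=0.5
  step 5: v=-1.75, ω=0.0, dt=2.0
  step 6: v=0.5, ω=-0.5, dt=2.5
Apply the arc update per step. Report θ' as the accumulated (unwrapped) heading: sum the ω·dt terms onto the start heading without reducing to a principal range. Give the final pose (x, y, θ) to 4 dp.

(-1.8310, 5.0993, -1.4930)

step 1: θ'=-2.8680 (R=-2.0000) → pose (-0.9596, 1.8064, -2.8680)
step 2: θ'=-3.1180 (R=7.0000) → pose (0.7666, 2.0649, -3.1180)
step 3: θ'=-0.6180 (R=-1.5000) → pose (1.6003, 4.7870, -0.6180)
step 4: θ'=-0.2430 (R=-2.3333) → pose (0.8098, 5.1500, -0.2430)
step 5: θ'=-0.2430 (straight) → pose (-2.5874, 5.9922, -0.2430)
step 6: θ'=-1.4930 (R=-1.0000) → pose (-1.8310, 5.0993, -1.4930)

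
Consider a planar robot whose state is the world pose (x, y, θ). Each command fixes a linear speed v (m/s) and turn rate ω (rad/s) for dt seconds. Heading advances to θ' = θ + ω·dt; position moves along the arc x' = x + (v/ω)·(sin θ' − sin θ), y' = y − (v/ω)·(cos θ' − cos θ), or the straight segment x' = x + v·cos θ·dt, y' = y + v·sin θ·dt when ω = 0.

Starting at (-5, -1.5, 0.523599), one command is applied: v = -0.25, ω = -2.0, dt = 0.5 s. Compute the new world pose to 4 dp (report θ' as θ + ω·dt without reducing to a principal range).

θ' = 0.5236 + -2.0·0.5 = -0.4764
R = v/ω = -0.25/-2.0 = 0.1250
x' = -5 + 0.1250·(sin -0.4764 − sin 0.5236) = -5.1198
y' = -1.5 − 0.1250·(cos -0.4764 − cos 0.5236) = -1.5028

(-5.1198, -1.5028, -0.4764)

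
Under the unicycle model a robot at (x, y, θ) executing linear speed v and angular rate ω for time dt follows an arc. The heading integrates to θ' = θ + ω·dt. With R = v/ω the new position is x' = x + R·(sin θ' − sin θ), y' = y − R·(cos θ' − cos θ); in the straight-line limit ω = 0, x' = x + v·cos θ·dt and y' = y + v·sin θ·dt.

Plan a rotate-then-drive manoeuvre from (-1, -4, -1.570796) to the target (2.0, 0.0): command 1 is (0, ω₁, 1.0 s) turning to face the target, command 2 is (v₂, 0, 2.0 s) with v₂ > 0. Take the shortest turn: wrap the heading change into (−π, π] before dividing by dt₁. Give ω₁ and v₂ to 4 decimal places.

ω₁ = 2.4981, v₂ = 2.5000

heading to target = atan2(0−-4, 2−-1) = 0.9273
Δθ = wrap(0.9273 − -1.5708) = 2.4981; ω₁ = Δθ/dt₁ = 2.4981
distance = √((2−-1)² + (0−-4)²) = 5.0000; v₂ = distance/dt₂ = 2.5000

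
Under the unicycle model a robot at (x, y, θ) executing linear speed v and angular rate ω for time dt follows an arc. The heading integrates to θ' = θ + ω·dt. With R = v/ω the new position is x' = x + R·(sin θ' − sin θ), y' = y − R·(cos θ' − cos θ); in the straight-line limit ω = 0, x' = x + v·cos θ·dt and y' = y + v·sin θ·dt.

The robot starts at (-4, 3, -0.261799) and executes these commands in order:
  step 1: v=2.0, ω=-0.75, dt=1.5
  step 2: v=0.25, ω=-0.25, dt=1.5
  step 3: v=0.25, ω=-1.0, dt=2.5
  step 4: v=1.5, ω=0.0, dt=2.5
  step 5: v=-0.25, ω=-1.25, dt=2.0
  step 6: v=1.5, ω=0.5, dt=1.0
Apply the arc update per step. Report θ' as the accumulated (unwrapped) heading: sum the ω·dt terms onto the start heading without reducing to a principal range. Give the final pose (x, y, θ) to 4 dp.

(-2.9998, 3.2526, -6.2618)

step 1: θ'=-1.3868 (R=-2.6667) → pose (-2.0685, 0.9121, -1.3868)
step 2: θ'=-1.7618 (R=-1.0000) → pose (-2.0698, 0.5393, -1.7618)
step 3: θ'=-4.2618 (R=-0.2500) → pose (-2.5403, 0.4779, -4.2618)
step 4: θ'=-4.2618 (straight) → pose (-4.1734, 3.8536, -4.2618)
step 5: θ'=-6.7618 (R=0.2000) → pose (-4.4456, 3.5890, -6.7618)
step 6: θ'=-6.2618 (R=3.0000) → pose (-2.9998, 3.2526, -6.2618)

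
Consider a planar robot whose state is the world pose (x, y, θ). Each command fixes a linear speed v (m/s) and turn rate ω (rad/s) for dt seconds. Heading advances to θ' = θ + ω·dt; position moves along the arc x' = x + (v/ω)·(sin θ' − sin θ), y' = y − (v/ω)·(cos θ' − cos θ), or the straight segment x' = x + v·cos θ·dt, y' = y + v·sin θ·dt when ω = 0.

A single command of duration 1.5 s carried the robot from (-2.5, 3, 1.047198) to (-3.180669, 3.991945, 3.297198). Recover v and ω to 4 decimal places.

Δθ = 3.297198 − 1.047198 = 2.250000
ω = Δθ/dt = 2.250000/1.5 = 1.5000
R = −Δy/(cos θ' − cos θ) = 0.6667
v = R·ω = 0.6667·1.5000 = 1.0000

v = 1.0000, ω = 1.5000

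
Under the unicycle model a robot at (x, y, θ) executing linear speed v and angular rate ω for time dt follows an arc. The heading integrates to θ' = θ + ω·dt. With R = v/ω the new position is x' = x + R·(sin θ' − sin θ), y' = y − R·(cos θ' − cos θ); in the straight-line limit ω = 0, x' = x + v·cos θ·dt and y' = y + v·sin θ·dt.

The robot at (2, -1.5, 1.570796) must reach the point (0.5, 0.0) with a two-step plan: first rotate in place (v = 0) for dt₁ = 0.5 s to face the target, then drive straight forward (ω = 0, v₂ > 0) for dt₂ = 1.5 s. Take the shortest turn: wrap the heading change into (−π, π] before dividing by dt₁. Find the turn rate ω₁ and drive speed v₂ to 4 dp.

ω₁ = 1.5708, v₂ = 1.4142

heading to target = atan2(0−-1.5, 0.5−2) = 2.3562
Δθ = wrap(2.3562 − 1.5708) = 0.7854; ω₁ = Δθ/dt₁ = 1.5708
distance = √((0.5−2)² + (0−-1.5)²) = 2.1213; v₂ = distance/dt₂ = 1.4142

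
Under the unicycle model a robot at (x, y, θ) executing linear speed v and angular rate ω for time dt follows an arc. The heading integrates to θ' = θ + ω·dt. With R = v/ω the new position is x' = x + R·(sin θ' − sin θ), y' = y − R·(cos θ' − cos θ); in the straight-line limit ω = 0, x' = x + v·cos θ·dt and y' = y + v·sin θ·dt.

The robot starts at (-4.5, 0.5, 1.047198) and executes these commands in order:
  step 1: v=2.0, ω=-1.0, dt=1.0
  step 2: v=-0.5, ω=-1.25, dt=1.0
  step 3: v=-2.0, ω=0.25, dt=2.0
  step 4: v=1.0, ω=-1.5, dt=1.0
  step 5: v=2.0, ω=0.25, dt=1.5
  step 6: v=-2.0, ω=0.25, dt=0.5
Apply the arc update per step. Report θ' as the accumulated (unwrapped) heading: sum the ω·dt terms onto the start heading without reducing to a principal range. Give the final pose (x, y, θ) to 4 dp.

(-6.5303, 2.3651, -1.7028)

step 1: θ'=0.0472 (R=-2.0000) → pose (-2.8623, 1.4978, 0.0472)
step 2: θ'=-1.2028 (R=0.4000) → pose (-3.2544, 1.7534, -1.2028)
step 3: θ'=-0.7028 (R=-8.0000) → pose (-5.5479, 4.9797, -0.7028)
step 4: θ'=-2.2028 (R=-0.6667) → pose (-5.4410, 4.0772, -2.2028)
step 5: θ'=-1.8278 (R=8.0000) → pose (-6.7234, 1.3846, -1.8278)
step 6: θ'=-1.7028 (R=-8.0000) → pose (-6.5303, 2.3651, -1.7028)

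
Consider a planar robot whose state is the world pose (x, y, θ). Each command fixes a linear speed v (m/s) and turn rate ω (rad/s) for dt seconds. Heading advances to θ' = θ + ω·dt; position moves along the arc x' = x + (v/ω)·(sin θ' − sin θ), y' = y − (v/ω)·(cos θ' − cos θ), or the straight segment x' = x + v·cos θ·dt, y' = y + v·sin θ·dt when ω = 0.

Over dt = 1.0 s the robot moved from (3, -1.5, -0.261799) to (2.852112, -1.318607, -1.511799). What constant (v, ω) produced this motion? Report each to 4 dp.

Δθ = -1.511799 − -0.261799 = -1.250000
ω = Δθ/dt = -1.250000/1.0 = -1.2500
R = −Δy/(cos θ' − cos θ) = 0.2000
v = R·ω = 0.2000·-1.2500 = -0.2500

v = -0.2500, ω = -1.2500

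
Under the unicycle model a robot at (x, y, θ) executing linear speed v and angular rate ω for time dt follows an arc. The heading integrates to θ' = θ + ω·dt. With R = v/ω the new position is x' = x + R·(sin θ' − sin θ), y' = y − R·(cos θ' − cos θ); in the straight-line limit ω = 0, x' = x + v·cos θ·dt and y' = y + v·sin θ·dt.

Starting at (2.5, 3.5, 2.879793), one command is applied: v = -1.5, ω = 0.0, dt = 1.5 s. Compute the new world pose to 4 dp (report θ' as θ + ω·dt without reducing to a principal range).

(4.6733, 2.9177, 2.8798)

θ' = 2.8798 + 0.0·1.5 = 2.8798
ω = 0 → straight: x' = 2.5 + -1.5·cos(2.8798)·1.5 = 4.6733
y' = 3.5 + -1.5·sin(2.8798)·1.5 = 2.9177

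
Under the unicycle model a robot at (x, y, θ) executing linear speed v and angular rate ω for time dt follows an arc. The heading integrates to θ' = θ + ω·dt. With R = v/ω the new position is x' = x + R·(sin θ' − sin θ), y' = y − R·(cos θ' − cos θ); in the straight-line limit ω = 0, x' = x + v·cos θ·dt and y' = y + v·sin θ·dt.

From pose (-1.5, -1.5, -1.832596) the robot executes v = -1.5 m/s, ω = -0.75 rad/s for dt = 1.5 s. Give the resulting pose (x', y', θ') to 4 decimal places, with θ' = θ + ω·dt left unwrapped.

θ' = -1.8326 + -0.75·1.5 = -2.9576
R = v/ω = -1.5/-0.75 = 2.0000
x' = -1.5 + 2.0000·(sin -2.9576 − sin -1.8326) = 0.0659
y' = -1.5 − 2.0000·(cos -2.9576 − cos -1.8326) = -0.0514

(0.0659, -0.0514, -2.9576)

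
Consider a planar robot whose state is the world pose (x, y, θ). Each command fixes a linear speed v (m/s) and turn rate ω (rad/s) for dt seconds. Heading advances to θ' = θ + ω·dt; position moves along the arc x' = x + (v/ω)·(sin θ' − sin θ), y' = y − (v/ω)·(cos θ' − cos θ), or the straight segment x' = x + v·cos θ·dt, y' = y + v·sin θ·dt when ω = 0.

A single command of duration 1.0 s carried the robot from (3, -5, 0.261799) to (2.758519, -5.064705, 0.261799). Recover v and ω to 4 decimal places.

Δθ = 0.261799 − 0.261799 = 0.000000
ω = Δθ/dt = 0.000000/1.0 = 0.0000
ω = 0 → v = (Δx·cos θ + Δy·sin θ)/dt = -0.2500

v = -0.2500, ω = 0.0000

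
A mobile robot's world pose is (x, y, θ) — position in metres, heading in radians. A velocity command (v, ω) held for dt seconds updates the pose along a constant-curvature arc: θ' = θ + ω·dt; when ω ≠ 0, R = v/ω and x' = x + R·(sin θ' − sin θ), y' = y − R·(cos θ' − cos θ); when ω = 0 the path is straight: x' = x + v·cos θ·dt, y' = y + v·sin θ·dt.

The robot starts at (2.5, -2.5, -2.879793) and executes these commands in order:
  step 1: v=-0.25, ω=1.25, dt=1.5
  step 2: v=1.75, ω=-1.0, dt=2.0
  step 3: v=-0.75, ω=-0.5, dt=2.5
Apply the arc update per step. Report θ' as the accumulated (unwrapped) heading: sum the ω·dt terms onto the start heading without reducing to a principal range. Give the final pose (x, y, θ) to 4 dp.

(2.9288, -5.6950, -4.2548)

step 1: θ'=-1.0048 (R=-0.2000) → pose (2.6170, -2.1996, -1.0048)
step 2: θ'=-3.0048 (R=-1.7500) → pose (1.3786, -4.8717, -3.0048)
step 3: θ'=-4.2548 (R=1.5000) → pose (2.9288, -5.6950, -4.2548)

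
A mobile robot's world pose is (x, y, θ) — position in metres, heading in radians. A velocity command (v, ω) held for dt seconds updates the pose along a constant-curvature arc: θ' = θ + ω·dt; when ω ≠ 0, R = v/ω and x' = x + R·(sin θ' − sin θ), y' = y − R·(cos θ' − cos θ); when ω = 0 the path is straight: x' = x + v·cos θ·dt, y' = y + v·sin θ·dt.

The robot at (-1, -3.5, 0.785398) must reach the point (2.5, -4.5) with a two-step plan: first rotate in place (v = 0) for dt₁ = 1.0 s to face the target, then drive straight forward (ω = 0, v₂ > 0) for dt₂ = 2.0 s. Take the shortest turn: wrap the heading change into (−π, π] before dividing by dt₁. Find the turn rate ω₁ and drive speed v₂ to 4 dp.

ω₁ = -1.0637, v₂ = 1.8200

heading to target = atan2(-4.5−-3.5, 2.5−-1) = -0.2783
Δθ = wrap(-0.2783 − 0.7854) = -1.0637; ω₁ = Δθ/dt₁ = -1.0637
distance = √((2.5−-1)² + (-4.5−-3.5)²) = 3.6401; v₂ = distance/dt₂ = 1.8200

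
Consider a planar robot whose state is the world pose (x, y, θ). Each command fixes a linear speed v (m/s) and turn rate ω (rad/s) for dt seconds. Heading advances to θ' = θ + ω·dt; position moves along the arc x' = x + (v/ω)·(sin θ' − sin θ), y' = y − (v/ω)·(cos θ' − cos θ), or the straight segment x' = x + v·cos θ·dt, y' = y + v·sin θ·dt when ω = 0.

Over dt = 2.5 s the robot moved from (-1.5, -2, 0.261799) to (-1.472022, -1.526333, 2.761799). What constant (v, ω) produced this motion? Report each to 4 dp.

v = 0.2500, ω = 1.0000

Δθ = 2.761799 − 0.261799 = 2.500000
ω = Δθ/dt = 2.500000/2.5 = 1.0000
R = −Δy/(cos θ' − cos θ) = 0.2500
v = R·ω = 0.2500·1.0000 = 0.2500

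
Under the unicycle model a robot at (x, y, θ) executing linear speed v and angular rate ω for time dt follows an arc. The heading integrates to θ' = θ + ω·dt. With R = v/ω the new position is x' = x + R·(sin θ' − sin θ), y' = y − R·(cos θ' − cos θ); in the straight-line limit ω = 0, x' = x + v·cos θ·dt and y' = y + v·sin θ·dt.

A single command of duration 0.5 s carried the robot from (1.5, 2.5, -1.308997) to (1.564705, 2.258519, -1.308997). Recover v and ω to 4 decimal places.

Δθ = -1.308997 − -1.308997 = 0.000000
ω = Δθ/dt = 0.000000/0.5 = 0.0000
ω = 0 → v = (Δx·cos θ + Δy·sin θ)/dt = 0.5000

v = 0.5000, ω = 0.0000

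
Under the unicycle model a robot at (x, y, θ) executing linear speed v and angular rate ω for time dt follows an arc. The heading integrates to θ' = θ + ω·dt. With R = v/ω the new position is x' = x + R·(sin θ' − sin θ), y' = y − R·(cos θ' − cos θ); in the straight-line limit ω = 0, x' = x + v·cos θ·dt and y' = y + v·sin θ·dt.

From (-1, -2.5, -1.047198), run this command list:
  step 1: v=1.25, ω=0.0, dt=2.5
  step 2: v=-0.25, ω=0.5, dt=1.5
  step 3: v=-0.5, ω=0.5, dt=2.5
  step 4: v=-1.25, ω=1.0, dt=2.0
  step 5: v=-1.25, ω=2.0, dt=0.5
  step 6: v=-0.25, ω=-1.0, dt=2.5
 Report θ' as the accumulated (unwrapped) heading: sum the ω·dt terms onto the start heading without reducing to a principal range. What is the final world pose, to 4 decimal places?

(0.9523, -7.3251, 1.4528)

step 1: θ'=-1.0472 (straight) → pose (0.5625, -5.2063, -1.0472)
step 2: θ'=-0.2972 (R=-0.5000) → pose (0.2759, -4.9782, -0.2972)
step 3: θ'=0.9528 (R=-1.0000) → pose (-0.8320, -5.3550, 0.9528)
step 4: θ'=2.9528 (R=-1.2500) → pose (-0.0478, -7.3071, 2.9528)
step 5: θ'=3.9528 (R=-0.6250) → pose (0.5227, -7.1235, 3.9528)
step 6: θ'=1.4528 (R=0.2500) → pose (0.9523, -7.3251, 1.4528)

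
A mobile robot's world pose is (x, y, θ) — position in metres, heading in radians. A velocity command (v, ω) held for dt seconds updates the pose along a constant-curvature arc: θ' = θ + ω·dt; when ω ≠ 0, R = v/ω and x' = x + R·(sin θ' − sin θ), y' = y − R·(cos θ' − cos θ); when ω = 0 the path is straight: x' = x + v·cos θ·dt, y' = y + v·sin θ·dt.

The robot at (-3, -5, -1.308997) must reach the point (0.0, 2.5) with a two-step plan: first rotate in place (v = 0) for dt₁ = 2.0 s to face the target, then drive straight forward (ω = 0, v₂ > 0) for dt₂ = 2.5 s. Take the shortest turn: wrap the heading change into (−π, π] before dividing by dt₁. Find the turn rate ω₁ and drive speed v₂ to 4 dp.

heading to target = atan2(2.5−-5, 0−-3) = 1.1903
Δθ = wrap(1.1903 − -1.3090) = 2.4993; ω₁ = Δθ/dt₁ = 1.2496
distance = √((0−-3)² + (2.5−-5)²) = 8.0777; v₂ = distance/dt₂ = 3.2311

ω₁ = 1.2496, v₂ = 3.2311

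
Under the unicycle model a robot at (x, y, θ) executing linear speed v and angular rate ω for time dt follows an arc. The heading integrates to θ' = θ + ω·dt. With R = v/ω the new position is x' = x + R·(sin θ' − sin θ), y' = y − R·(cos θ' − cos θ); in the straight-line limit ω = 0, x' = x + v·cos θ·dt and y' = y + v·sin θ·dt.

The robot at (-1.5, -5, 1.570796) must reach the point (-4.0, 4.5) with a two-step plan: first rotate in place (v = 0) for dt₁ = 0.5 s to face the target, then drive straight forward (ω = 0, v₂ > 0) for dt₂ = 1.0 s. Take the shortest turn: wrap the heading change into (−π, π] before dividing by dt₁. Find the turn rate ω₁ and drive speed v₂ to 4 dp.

ω₁ = 0.5146, v₂ = 9.8234

heading to target = atan2(4.5−-5, -4−-1.5) = 1.8281
Δθ = wrap(1.8281 − 1.5708) = 0.2573; ω₁ = Δθ/dt₁ = 0.5146
distance = √((-4−-1.5)² + (4.5−-5)²) = 9.8234; v₂ = distance/dt₂ = 9.8234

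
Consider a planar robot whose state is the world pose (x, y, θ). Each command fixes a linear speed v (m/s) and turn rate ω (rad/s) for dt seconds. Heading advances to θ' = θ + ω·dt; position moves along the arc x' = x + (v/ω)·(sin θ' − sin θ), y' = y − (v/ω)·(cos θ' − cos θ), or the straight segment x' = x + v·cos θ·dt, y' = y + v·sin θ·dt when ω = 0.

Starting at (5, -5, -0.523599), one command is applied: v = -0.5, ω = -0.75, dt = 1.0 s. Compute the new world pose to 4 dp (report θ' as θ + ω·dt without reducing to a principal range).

(4.6959, -4.6179, -1.2736)

θ' = -0.5236 + -0.75·1.0 = -1.2736
R = v/ω = -0.5/-0.75 = 0.6667
x' = 5 + 0.6667·(sin -1.2736 − sin -0.5236) = 4.6959
y' = -5 − 0.6667·(cos -1.2736 − cos -0.5236) = -4.6179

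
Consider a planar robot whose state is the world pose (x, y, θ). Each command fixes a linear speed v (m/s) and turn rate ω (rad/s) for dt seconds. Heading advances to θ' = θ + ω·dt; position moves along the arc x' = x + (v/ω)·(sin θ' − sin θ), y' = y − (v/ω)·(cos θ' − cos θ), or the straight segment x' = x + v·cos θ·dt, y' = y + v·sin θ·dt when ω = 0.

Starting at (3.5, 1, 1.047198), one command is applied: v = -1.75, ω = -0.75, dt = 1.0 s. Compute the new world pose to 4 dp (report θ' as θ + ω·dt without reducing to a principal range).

(2.1626, -0.0644, 0.2972)

θ' = 1.0472 + -0.75·1.0 = 0.2972
R = v/ω = -1.75/-0.75 = 2.3333
x' = 3.5 + 2.3333·(sin 0.2972 − sin 1.0472) = 2.1626
y' = 1 − 2.3333·(cos 0.2972 − cos 1.0472) = -0.0644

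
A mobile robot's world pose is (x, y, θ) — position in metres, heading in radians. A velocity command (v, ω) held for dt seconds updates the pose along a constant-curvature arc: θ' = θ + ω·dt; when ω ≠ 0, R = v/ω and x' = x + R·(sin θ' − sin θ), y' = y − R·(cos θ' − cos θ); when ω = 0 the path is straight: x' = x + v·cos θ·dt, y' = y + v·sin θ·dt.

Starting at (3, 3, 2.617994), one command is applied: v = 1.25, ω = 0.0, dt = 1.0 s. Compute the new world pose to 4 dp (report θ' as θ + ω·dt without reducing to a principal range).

θ' = 2.6180 + 0.0·1.0 = 2.6180
ω = 0 → straight: x' = 3 + 1.25·cos(2.6180)·1.0 = 1.9175
y' = 3 + 1.25·sin(2.6180)·1.0 = 3.6250

(1.9175, 3.6250, 2.6180)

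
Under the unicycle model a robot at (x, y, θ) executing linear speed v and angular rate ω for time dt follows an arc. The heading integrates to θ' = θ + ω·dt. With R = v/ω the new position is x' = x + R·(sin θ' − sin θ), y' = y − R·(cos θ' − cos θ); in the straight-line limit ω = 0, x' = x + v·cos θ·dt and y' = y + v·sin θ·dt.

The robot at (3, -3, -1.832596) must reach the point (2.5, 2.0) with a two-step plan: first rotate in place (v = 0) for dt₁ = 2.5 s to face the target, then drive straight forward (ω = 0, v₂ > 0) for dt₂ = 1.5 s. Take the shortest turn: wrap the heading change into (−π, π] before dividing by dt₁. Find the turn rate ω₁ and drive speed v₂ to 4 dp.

ω₁ = -1.1120, v₂ = 3.3500

heading to target = atan2(2−-3, 2.5−3) = 1.6705
Δθ = wrap(1.6705 − -1.8326) = -2.7801; ω₁ = Δθ/dt₁ = -1.1120
distance = √((2.5−3)² + (2−-3)²) = 5.0249; v₂ = distance/dt₂ = 3.3500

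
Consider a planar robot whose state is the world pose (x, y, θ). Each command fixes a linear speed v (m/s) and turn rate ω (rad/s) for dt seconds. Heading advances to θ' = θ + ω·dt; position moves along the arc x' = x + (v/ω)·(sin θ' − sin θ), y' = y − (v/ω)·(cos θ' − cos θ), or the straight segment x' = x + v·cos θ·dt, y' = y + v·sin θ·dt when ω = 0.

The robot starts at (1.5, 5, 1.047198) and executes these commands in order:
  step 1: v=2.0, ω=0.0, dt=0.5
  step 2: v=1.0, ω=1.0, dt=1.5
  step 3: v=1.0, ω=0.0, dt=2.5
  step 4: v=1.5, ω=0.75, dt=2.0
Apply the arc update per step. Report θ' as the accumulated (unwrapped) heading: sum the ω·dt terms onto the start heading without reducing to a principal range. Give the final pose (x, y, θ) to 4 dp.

step 1: θ'=1.0472 (straight) → pose (2.0000, 5.8660, 1.0472)
step 2: θ'=2.5472 (R=1.0000) → pose (1.6940, 7.1945, 2.5472)
step 3: θ'=2.5472 (straight) → pose (-0.3772, 8.5945, 2.5472)
step 4: θ'=4.0472 (R=2.0000) → pose (-3.0709, 8.1720, 4.0472)

(-3.0709, 8.1720, 4.0472)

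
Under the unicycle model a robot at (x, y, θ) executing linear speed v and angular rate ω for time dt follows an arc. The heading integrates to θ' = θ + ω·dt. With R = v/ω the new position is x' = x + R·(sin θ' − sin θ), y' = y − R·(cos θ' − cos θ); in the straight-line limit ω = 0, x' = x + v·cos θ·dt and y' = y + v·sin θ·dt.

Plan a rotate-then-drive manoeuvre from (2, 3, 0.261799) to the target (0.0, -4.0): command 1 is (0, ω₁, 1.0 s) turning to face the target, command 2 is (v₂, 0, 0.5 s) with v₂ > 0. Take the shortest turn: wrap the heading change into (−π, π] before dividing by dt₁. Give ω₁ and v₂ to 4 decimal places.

heading to target = atan2(-4−3, 0−2) = -1.8491
Δθ = wrap(-1.8491 − 0.2618) = -2.1109; ω₁ = Δθ/dt₁ = -2.1109
distance = √((0−2)² + (-4−3)²) = 7.2801; v₂ = distance/dt₂ = 14.5602

ω₁ = -2.1109, v₂ = 14.5602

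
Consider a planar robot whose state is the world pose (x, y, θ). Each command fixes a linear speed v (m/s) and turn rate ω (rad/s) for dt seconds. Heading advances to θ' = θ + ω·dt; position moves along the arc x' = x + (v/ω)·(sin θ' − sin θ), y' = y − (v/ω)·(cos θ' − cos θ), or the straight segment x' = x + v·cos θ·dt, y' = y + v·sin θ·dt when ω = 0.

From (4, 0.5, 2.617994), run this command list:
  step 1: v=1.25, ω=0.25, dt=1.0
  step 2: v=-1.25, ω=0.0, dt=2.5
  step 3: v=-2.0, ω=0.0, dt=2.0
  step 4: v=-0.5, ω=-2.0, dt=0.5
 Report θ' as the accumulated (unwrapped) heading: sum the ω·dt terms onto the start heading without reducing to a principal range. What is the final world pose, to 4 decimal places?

step 1: θ'=2.8680 (R=5.0000) → pose (2.8510, 0.9839, 2.8680)
step 2: θ'=2.8680 (straight) → pose (5.8598, 0.1395, 2.8680)
step 3: θ'=2.8680 (straight) → pose (9.7110, -0.9413, 2.8680)
step 4: θ'=1.8680 (R=0.2500) → pose (9.8825, -1.1088, 1.8680)

(9.8825, -1.1088, 1.8680)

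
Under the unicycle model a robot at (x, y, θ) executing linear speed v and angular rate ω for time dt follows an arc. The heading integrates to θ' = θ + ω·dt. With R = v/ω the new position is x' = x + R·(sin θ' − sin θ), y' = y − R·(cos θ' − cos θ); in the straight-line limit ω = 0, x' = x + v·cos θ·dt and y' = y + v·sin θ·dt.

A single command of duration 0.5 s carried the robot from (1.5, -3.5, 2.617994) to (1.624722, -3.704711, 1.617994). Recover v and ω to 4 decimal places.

Δθ = 1.617994 − 2.617994 = -1.000000
ω = Δθ/dt = -1.000000/0.5 = -2.0000
R = −Δy/(cos θ' − cos θ) = 0.2500
v = R·ω = 0.2500·-2.0000 = -0.5000

v = -0.5000, ω = -2.0000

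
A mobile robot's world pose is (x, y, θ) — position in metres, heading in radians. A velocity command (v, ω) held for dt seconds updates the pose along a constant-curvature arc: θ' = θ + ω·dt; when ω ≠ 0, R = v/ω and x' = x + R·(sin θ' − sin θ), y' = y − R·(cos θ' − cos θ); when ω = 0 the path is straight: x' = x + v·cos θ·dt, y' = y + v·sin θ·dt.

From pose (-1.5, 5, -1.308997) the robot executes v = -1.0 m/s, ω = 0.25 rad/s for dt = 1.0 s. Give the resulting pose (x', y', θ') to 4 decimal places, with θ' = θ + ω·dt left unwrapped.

(-1.8762, 5.9237, -1.0590)

θ' = -1.3090 + 0.25·1.0 = -1.0590
R = v/ω = -1.0/0.25 = -4.0000
x' = -1.5 + -4.0000·(sin -1.0590 − sin -1.3090) = -1.8762
y' = 5 − -4.0000·(cos -1.0590 − cos -1.3090) = 5.9237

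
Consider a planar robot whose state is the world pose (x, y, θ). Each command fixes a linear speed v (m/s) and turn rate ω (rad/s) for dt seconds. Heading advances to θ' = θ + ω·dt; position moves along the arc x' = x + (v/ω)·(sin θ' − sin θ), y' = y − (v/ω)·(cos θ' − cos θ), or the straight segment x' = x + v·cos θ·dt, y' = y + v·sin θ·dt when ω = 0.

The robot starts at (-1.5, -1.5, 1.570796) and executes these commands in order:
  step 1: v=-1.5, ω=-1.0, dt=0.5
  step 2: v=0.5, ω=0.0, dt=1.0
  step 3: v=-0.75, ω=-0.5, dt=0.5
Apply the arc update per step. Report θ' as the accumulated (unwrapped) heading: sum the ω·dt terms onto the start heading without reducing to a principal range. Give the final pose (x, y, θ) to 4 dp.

step 1: θ'=1.0708 (R=1.5000) → pose (-1.6836, -2.2191, 1.0708)
step 2: θ'=1.0708 (straight) → pose (-1.4439, -1.7803, 1.0708)
step 3: θ'=0.8208 (R=1.5000) → pose (-1.6628, -2.0837, 0.8208)

(-1.6628, -2.0837, 0.8208)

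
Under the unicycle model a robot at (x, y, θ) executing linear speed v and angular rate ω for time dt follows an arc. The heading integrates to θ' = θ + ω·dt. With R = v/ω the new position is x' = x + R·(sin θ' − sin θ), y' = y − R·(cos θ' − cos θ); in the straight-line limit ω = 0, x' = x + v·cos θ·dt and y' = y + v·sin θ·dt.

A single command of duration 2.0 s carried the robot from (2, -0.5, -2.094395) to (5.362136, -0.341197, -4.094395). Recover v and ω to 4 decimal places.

Δθ = -4.094395 − -2.094395 = -2.000000
ω = Δθ/dt = -2.000000/2.0 = -1.0000
R = Δx/(sin θ' − sin θ) = 2.0000
v = R·ω = 2.0000·-1.0000 = -2.0000

v = -2.0000, ω = -1.0000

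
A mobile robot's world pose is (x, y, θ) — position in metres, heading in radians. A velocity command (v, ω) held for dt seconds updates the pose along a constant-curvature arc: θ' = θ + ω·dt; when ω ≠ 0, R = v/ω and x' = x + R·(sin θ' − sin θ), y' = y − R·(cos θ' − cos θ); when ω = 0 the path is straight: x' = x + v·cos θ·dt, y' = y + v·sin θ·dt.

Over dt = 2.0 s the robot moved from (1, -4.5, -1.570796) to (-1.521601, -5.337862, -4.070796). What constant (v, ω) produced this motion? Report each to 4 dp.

Δθ = -4.070796 − -1.570796 = -2.500000
ω = Δθ/dt = -2.500000/2.0 = -1.2500
R = Δx/(sin θ' − sin θ) = -1.4000
v = R·ω = -1.4000·-1.2500 = 1.7500

v = 1.7500, ω = -1.2500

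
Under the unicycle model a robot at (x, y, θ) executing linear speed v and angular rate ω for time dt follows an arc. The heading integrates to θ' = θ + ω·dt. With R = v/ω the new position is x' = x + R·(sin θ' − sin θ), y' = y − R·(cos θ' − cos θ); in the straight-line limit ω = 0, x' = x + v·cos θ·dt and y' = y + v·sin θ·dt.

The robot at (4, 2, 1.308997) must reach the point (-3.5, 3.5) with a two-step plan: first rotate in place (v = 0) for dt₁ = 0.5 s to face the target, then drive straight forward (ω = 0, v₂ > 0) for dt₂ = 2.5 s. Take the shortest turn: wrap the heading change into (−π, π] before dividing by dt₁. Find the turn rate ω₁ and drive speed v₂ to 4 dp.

heading to target = atan2(3.5−2, -3.5−4) = 2.9442
Δθ = wrap(2.9442 − 1.3090) = 1.6352; ω₁ = Δθ/dt₁ = 3.2704
distance = √((-3.5−4)² + (3.5−2)²) = 7.6485; v₂ = distance/dt₂ = 3.0594

ω₁ = 3.2704, v₂ = 3.0594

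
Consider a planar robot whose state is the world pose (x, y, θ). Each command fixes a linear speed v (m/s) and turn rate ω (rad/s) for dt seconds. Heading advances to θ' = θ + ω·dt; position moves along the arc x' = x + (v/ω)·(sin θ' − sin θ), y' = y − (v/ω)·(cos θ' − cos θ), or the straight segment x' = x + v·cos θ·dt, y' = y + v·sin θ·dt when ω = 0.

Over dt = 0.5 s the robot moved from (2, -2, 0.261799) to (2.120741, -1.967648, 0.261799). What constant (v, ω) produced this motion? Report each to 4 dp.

Δθ = 0.261799 − 0.261799 = 0.000000
ω = Δθ/dt = 0.000000/0.5 = 0.0000
ω = 0 → v = (Δx·cos θ + Δy·sin θ)/dt = 0.2500

v = 0.2500, ω = 0.0000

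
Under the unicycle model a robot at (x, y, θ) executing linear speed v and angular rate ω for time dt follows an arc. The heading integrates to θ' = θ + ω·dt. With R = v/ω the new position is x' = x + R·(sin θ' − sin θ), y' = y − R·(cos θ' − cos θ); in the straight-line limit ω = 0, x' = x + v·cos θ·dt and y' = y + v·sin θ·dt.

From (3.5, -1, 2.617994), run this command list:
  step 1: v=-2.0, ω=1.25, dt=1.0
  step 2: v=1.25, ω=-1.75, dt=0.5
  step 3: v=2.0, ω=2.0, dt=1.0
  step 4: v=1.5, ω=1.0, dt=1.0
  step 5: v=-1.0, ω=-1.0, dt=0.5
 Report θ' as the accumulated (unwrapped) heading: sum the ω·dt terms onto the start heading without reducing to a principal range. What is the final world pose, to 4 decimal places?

(4.2614, -3.0162, 5.4930)

step 1: θ'=3.8680 (R=-1.6000) → pose (5.3627, -0.8105, 3.8680)
step 2: θ'=2.9930 (R=-0.7143) → pose (4.7825, -0.9829, 2.9930)
step 3: θ'=4.9930 (R=1.0000) → pose (3.6736, -2.2488, 4.9930)
step 4: θ'=5.9930 (R=1.5000) → pose (4.6857, -3.2707, 5.9930)
step 5: θ'=5.4930 (R=1.0000) → pose (4.2614, -3.0162, 5.4930)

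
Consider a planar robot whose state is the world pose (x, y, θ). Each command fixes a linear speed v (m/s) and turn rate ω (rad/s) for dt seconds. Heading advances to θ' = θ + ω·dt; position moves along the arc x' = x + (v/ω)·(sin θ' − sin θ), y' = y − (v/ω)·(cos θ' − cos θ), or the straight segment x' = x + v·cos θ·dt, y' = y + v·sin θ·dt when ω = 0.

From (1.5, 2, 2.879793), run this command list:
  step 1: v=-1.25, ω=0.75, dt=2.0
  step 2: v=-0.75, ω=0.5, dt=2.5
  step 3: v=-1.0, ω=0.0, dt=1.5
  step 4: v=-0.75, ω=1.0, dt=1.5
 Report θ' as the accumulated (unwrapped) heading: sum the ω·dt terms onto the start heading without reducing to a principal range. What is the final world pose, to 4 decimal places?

step 1: θ'=4.3798 (R=-1.6667) → pose (3.5067, 3.0657, 4.3798)
step 2: θ'=5.6298 (R=-1.5000) → pose (3.0007, 4.7465, 5.6298)
step 3: θ'=5.6298 (straight) → pose (1.8097, 5.6583, 5.6298)
step 4: θ'=7.1298 (R=-0.7500) → pose (0.7920, 5.5597, 7.1298)

(0.7920, 5.5597, 7.1298)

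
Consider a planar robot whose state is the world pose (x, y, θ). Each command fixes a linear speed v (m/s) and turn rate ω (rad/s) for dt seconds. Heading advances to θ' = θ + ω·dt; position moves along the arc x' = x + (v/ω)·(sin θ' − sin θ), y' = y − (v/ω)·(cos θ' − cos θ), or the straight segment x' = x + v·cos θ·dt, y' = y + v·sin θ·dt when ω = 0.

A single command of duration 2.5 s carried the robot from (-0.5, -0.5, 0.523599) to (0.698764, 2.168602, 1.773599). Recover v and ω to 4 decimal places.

v = 1.2500, ω = 0.5000

Δθ = 1.773599 − 0.523599 = 1.250000
ω = Δθ/dt = 1.250000/2.5 = 0.5000
R = −Δy/(cos θ' − cos θ) = 2.5000
v = R·ω = 2.5000·0.5000 = 1.2500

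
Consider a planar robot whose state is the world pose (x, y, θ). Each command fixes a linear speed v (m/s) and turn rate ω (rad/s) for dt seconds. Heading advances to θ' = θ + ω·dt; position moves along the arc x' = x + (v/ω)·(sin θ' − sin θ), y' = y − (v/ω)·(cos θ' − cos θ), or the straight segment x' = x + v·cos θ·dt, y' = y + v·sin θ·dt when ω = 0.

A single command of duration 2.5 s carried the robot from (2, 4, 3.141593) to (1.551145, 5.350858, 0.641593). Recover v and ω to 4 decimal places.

Δθ = 0.641593 − 3.141593 = -2.500000
ω = Δθ/dt = -2.500000/2.5 = -1.0000
R = −Δy/(cos θ' − cos θ) = -0.7500
v = R·ω = -0.7500·-1.0000 = 0.7500

v = 0.7500, ω = -1.0000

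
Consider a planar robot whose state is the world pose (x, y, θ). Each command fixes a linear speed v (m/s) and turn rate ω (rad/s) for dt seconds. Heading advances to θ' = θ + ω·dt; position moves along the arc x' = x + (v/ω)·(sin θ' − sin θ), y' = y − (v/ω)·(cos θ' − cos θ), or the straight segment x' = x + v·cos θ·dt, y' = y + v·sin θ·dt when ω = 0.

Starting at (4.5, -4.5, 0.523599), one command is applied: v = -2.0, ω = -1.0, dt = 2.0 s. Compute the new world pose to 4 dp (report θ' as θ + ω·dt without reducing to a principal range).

(1.5089, -2.9565, -1.4764)

θ' = 0.5236 + -1.0·2.0 = -1.4764
R = v/ω = -2.0/-1.0 = 2.0000
x' = 4.5 + 2.0000·(sin -1.4764 − sin 0.5236) = 1.5089
y' = -4.5 − 2.0000·(cos -1.4764 − cos 0.5236) = -2.9565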